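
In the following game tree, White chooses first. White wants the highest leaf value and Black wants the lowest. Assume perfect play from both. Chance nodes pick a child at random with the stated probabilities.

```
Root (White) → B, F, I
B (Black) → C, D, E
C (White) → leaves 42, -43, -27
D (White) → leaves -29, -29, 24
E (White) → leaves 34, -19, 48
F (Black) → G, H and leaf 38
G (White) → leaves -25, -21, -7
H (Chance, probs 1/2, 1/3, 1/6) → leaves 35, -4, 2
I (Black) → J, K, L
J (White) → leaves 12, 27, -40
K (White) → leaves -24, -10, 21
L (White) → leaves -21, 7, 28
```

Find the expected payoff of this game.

C (White): max(42, -43, -27) = 42
D (White): max(-29, -29, 24) = 24
E (White): max(34, -19, 48) = 48
B (Black): min(42, 24, 48) = 24
G (White): max(-25, -21, -7) = -7
H (Chance): 1/2·35 + 1/3·-4 + 1/6·2 = 16.5
F (Black): min(-7, 16.5, 38) = -7
J (White): max(12, 27, -40) = 27
K (White): max(-24, -10, 21) = 21
L (White): max(-21, 7, 28) = 28
I (Black): min(27, 21, 28) = 21
Root (White): max(24, -7, 21) = 24

24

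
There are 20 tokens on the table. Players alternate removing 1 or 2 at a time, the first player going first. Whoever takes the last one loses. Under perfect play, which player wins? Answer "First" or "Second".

Mark each pile size as W (mover wins) or L (mover loses):
i:   0  1  2  3  4  5  6  7  8  9 10 11 12 13 14 15 16 17 18 19 20
     W  L  W  W  L  W  W  L  W  W  L  W  W  L  W  W  L  W  W  L  W
Position 20 is W, so the first player wins.

First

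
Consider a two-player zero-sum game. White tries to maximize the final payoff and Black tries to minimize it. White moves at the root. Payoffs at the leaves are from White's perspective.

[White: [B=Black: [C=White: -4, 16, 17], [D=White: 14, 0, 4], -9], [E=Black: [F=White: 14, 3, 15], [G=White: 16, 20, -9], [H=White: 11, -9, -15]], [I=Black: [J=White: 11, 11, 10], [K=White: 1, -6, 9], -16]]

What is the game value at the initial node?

11

C (White): max(-4, 16, 17) = 17
D (White): max(14, 0, 4) = 14
B (Black): min(17, 14, -9) = -9
F (White): max(14, 3, 15) = 15
G (White): max(16, 20, -9) = 20
H (White): max(11, -9, -15) = 11
E (Black): min(15, 20, 11) = 11
J (White): max(11, 11, 10) = 11
K (White): max(1, -6, 9) = 9
I (Black): min(11, 9, -16) = -16
Root (White): max(-9, 11, -16) = 11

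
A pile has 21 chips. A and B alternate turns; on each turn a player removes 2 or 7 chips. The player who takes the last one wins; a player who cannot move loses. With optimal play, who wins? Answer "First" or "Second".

First

Compute winning (W) and losing (L) positions by backward induction:
i:   0  1  2  3  4  5  6  7  8  9 10 11 12 13 14 15 16 17 18 19 20 21
     L  L  W  W  L  L  W  W  W  L  L  W  W  L  L  W  W  W  L  L  W  W
Position 21 is W, so the first player wins.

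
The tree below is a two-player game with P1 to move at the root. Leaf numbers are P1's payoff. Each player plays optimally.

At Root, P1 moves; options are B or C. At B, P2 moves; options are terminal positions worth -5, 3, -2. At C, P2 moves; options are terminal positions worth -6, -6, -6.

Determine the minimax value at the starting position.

-5

B (P2): min(-5, 3, -2) = -5
C (P2): min(-6, -6, -6) = -6
Root (P1): max(-5, -6) = -5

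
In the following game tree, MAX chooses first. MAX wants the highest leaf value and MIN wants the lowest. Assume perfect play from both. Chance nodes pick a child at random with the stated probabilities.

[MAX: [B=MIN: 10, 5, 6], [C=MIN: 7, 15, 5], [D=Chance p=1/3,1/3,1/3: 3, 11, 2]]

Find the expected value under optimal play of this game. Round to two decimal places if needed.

B (MIN): min(10, 5, 6) = 5
C (MIN): min(7, 15, 5) = 5
D (Chance): 1/3·3 + 1/3·11 + 1/3·2 = 5.33
Root (MAX): max(5, 5, 5.33) = 5.33

5.33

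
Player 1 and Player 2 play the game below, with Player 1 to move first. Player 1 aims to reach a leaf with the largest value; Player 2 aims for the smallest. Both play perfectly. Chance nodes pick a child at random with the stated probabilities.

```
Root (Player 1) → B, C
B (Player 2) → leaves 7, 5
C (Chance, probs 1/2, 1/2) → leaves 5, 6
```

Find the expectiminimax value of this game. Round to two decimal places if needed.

B (Player 2): min(7, 5) = 5
C (Chance): 1/2·5 + 1/2·6 = 5.5
Root (Player 1): max(5, 5.5) = 5.5

5.5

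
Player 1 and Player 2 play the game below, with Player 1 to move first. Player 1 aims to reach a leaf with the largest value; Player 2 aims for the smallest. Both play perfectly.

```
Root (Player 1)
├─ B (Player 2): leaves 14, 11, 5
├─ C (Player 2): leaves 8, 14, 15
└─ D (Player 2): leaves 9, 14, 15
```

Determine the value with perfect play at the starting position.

B (Player 2): min(14, 11, 5) = 5
C (Player 2): min(8, 14, 15) = 8
D (Player 2): min(9, 14, 15) = 9
Root (Player 1): max(5, 8, 9) = 9

9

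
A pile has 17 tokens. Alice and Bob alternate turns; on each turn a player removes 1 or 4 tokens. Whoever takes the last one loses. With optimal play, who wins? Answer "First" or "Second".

First

W/L table (W = player to move can force a win):
i:   0  1  2  3  4  5  6  7  8  9 10 11 12 13 14 15 16 17
     W  L  W  L  W  W  L  W  L  W  W  L  W  L  W  W  L  W
Position 17 is W, so the first player wins.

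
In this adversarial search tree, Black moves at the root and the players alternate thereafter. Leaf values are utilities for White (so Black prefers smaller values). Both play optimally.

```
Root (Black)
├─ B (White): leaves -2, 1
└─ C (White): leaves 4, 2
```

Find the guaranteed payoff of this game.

1

B (White): max(-2, 1) = 1
C (White): max(4, 2) = 4
Root (Black): min(1, 4) = 1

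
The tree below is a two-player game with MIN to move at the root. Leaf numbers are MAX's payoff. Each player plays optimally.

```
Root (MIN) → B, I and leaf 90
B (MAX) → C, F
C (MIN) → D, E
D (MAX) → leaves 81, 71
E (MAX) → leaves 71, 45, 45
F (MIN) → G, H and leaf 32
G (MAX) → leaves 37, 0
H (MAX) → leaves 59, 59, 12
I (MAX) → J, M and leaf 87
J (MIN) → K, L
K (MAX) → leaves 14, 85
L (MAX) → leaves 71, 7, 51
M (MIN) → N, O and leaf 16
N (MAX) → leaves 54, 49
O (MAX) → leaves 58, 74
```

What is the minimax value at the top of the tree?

D (MAX): max(81, 71) = 81
E (MAX): max(71, 45, 45) = 71
C (MIN): min(81, 71) = 71
G (MAX): max(37, 0) = 37
H (MAX): max(59, 59, 12) = 59
F (MIN): min(37, 59, 32) = 32
B (MAX): max(71, 32) = 71
K (MAX): max(14, 85) = 85
L (MAX): max(71, 7, 51) = 71
J (MIN): min(85, 71) = 71
N (MAX): max(54, 49) = 54
O (MAX): max(58, 74) = 74
M (MIN): min(54, 74, 16) = 16
I (MAX): max(71, 16, 87) = 87
Root (MIN): min(71, 87, 90) = 71

71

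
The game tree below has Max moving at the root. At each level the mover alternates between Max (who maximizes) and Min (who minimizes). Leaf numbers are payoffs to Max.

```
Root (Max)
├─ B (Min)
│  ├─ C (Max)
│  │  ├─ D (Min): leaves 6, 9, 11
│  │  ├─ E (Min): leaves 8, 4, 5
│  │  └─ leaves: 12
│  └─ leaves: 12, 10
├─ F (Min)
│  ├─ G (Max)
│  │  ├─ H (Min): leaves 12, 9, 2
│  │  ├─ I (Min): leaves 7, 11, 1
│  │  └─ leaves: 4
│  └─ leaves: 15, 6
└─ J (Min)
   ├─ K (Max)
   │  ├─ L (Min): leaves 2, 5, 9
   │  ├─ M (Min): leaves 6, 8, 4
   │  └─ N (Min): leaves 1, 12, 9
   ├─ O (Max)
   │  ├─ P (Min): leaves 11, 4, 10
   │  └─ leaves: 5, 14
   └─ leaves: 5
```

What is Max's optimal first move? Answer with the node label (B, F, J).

D (Min): min(6, 9, 11) = 6
E (Min): min(8, 4, 5) = 4
C (Max): max(6, 4, 12) = 12
B (Min): min(12, 12, 10) = 10
H (Min): min(12, 9, 2) = 2
I (Min): min(7, 11, 1) = 1
G (Max): max(2, 1, 4) = 4
F (Min): min(4, 15, 6) = 4
L (Min): min(2, 5, 9) = 2
M (Min): min(6, 8, 4) = 4
N (Min): min(1, 12, 9) = 1
K (Max): max(2, 4, 1) = 4
P (Min): min(11, 4, 10) = 4
O (Max): max(4, 5, 14) = 14
J (Min): min(4, 14, 5) = 4
Root (Max): max(10, 4, 4) = 10
Max picks the child with the highest value: B (value 10).

B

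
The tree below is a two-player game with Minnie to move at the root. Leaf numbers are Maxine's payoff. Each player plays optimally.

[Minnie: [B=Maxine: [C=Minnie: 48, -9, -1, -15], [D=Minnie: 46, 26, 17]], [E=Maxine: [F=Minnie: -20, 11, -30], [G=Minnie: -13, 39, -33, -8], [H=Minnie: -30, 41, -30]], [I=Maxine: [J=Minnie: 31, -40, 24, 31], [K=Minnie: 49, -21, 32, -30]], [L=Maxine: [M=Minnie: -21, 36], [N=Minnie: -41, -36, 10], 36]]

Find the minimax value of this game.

-30

C (Minnie): min(48, -9, -1, -15) = -15
D (Minnie): min(46, 26, 17) = 17
B (Maxine): max(-15, 17) = 17
F (Minnie): min(-20, 11, -30) = -30
G (Minnie): min(-13, 39, -33, -8) = -33
H (Minnie): min(-30, 41, -30) = -30
E (Maxine): max(-30, -33, -30) = -30
J (Minnie): min(31, -40, 24, 31) = -40
K (Minnie): min(49, -21, 32, -30) = -30
I (Maxine): max(-40, -30) = -30
M (Minnie): min(-21, 36) = -21
N (Minnie): min(-41, -36, 10) = -41
L (Maxine): max(-21, -41, 36) = 36
Root (Minnie): min(17, -30, -30, 36) = -30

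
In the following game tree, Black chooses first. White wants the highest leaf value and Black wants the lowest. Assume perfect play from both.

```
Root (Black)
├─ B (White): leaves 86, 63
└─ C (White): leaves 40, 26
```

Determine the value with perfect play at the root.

B (White): max(86, 63) = 86
C (White): max(40, 26) = 40
Root (Black): min(86, 40) = 40

40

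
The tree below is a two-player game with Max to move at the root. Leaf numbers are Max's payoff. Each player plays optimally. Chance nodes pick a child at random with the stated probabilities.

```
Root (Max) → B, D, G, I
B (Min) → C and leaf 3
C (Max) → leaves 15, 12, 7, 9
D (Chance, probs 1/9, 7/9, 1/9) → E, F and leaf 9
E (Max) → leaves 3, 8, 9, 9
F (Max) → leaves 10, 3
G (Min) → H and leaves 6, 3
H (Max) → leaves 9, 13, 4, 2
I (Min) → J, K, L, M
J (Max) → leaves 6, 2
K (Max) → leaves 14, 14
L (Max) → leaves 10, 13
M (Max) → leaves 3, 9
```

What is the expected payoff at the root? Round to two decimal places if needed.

9.78

C (Max): max(15, 12, 7, 9) = 15
B (Min): min(15, 3) = 3
E (Max): max(3, 8, 9, 9) = 9
F (Max): max(10, 3) = 10
D (Chance): 1/9·9 + 7/9·10 + 1/9·9 = 9.78
H (Max): max(9, 13, 4, 2) = 13
G (Min): min(13, 6, 3) = 3
J (Max): max(6, 2) = 6
K (Max): max(14, 14) = 14
L (Max): max(10, 13) = 13
M (Max): max(3, 9) = 9
I (Min): min(6, 14, 13, 9) = 6
Root (Max): max(3, 9.78, 3, 6) = 9.78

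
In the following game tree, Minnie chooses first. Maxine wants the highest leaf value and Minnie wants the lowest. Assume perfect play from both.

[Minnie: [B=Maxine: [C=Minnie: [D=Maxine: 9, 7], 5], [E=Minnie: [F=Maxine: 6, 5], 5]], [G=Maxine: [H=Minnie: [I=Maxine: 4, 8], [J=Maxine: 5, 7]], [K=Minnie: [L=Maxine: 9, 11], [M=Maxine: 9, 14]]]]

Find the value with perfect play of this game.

5

D (Maxine): max(9, 7) = 9
C (Minnie): min(9, 5) = 5
F (Maxine): max(6, 5) = 6
E (Minnie): min(6, 5) = 5
B (Maxine): max(5, 5) = 5
I (Maxine): max(4, 8) = 8
J (Maxine): max(5, 7) = 7
H (Minnie): min(8, 7) = 7
L (Maxine): max(9, 11) = 11
M (Maxine): max(9, 14) = 14
K (Minnie): min(11, 14) = 11
G (Maxine): max(7, 11) = 11
Root (Minnie): min(5, 11) = 5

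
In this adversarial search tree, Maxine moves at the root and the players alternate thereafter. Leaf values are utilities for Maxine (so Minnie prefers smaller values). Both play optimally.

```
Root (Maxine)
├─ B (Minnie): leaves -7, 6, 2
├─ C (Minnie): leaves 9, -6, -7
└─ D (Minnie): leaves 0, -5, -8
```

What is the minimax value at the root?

B (Minnie): min(-7, 6, 2) = -7
C (Minnie): min(9, -6, -7) = -7
D (Minnie): min(0, -5, -8) = -8
Root (Maxine): max(-7, -7, -8) = -7

-7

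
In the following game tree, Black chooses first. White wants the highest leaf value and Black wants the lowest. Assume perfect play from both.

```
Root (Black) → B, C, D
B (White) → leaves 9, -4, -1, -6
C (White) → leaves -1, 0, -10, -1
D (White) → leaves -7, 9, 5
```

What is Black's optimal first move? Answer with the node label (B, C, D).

C

B (White): max(9, -4, -1, -6) = 9
C (White): max(-1, 0, -10, -1) = 0
D (White): max(-7, 9, 5) = 9
Root (Black): min(9, 0, 9) = 0
Black picks the child with the lowest value: C (value 0).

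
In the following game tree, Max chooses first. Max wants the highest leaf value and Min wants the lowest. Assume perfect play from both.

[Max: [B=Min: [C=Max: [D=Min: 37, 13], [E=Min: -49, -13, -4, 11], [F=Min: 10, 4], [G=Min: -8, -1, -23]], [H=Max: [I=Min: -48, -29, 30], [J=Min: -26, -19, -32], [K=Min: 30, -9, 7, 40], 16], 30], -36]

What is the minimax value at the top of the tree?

D (Min): min(37, 13) = 13
E (Min): min(-49, -13, -4, 11) = -49
F (Min): min(10, 4) = 4
G (Min): min(-8, -1, -23) = -23
C (Max): max(13, -49, 4, -23) = 13
I (Min): min(-48, -29, 30) = -48
J (Min): min(-26, -19, -32) = -32
K (Min): min(30, -9, 7, 40) = -9
H (Max): max(-48, -32, -9, 16) = 16
B (Min): min(13, 16, 30) = 13
Root (Max): max(13, -36) = 13

13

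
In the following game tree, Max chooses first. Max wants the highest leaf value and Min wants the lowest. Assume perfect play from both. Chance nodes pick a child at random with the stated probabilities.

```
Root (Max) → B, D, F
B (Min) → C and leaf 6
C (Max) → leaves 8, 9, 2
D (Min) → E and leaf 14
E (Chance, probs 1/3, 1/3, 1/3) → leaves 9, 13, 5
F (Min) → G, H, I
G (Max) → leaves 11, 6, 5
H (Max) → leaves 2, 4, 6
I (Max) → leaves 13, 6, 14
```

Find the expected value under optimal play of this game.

9

C (Max): max(8, 9, 2) = 9
B (Min): min(9, 6) = 6
E (Chance): 1/3·9 + 1/3·13 + 1/3·5 = 9
D (Min): min(9, 14) = 9
G (Max): max(11, 6, 5) = 11
H (Max): max(2, 4, 6) = 6
I (Max): max(13, 6, 14) = 14
F (Min): min(11, 6, 14) = 6
Root (Max): max(6, 9, 6) = 9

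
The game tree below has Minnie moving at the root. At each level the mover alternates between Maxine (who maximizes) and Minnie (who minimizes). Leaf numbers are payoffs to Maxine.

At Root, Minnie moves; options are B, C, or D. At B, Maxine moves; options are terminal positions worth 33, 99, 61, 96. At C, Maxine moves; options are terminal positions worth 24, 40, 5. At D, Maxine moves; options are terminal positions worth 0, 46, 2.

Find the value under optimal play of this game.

40

B (Maxine): max(33, 99, 61, 96) = 99
C (Maxine): max(24, 40, 5) = 40
D (Maxine): max(0, 46, 2) = 46
Root (Minnie): min(99, 40, 46) = 40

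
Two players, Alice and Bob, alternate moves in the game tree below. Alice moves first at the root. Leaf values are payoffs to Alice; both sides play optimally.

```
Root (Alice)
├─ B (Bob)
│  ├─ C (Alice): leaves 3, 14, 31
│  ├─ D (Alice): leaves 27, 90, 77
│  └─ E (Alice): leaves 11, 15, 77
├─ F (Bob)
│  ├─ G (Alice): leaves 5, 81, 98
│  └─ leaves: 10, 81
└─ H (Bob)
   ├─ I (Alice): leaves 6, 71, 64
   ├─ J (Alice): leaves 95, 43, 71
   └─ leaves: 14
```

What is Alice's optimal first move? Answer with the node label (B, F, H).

C (Alice): max(3, 14, 31) = 31
D (Alice): max(27, 90, 77) = 90
E (Alice): max(11, 15, 77) = 77
B (Bob): min(31, 90, 77) = 31
G (Alice): max(5, 81, 98) = 98
F (Bob): min(98, 10, 81) = 10
I (Alice): max(6, 71, 64) = 71
J (Alice): max(95, 43, 71) = 95
H (Bob): min(71, 95, 14) = 14
Root (Alice): max(31, 10, 14) = 31
Alice picks the child with the highest value: B (value 31).

B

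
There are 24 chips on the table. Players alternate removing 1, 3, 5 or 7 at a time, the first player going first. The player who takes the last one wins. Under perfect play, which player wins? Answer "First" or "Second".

W/L table (W = player to move can force a win):
i:   0  1  2  3  4  5  6  7  8  9 10 11 12 13 14 15 16 17 18 19 20 21 22 23 24
     L  W  L  W  L  W  L  W  L  W  L  W  L  W  L  W  L  W  L  W  L  W  L  W  L
Position 24 is L, so the second player wins.

Second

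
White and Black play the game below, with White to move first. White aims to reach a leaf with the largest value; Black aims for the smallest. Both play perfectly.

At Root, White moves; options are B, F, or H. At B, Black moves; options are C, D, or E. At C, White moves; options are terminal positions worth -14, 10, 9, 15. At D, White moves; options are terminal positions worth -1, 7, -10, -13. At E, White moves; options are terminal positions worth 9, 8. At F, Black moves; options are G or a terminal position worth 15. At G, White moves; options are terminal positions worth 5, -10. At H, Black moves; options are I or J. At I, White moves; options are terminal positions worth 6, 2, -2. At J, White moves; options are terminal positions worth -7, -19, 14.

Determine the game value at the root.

C (White): max(-14, 10, 9, 15) = 15
D (White): max(-1, 7, -10, -13) = 7
E (White): max(9, 8) = 9
B (Black): min(15, 7, 9) = 7
G (White): max(5, -10) = 5
F (Black): min(5, 15) = 5
I (White): max(6, 2, -2) = 6
J (White): max(-7, -19, 14) = 14
H (Black): min(6, 14) = 6
Root (White): max(7, 5, 6) = 7

7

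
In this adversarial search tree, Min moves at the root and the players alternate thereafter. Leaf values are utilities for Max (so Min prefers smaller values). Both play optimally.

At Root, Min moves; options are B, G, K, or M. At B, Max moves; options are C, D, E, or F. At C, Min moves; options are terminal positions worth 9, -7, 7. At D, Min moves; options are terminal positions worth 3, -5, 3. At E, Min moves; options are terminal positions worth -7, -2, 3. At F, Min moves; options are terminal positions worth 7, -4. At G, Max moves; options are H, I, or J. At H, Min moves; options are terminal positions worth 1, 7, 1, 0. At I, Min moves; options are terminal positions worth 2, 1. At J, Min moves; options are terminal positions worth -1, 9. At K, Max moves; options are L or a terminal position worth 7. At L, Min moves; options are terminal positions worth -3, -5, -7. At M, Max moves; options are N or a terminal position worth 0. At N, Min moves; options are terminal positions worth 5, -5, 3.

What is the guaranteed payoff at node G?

1

H: min(1, 7, 1, 0) = 0
I: min(2, 1) = 1
J: min(-1, 9) = -1
G: max(0, 1, -1) = 1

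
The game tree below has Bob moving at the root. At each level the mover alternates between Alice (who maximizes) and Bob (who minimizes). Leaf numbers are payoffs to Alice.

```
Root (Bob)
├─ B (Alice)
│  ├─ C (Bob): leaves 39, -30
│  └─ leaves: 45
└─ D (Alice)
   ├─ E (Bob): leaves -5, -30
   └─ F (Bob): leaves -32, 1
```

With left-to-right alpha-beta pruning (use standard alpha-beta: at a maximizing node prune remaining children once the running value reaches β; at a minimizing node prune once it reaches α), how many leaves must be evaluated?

C [α=-∞,β=+∞]: v=-30
B [α=-∞,β=+∞]: v=45
E [α=-∞,β=45]: v=-30
F [α=-30,β=45]: v=-32 after child 1 ≤ α → α-cutoff, skip 1
D [α=-∞,β=45]: v=-30
Root [α=-∞,β=+∞]: v=-30
Leaves evaluated: 6 of 7.

6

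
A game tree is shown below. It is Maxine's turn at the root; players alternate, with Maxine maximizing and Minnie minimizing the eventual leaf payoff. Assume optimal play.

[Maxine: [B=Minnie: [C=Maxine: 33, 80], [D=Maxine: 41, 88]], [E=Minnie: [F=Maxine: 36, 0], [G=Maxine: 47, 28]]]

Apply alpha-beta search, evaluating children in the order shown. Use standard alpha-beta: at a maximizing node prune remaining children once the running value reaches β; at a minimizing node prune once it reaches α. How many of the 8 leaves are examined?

6

C [α=-∞,β=+∞]: v=80
D [α=-∞,β=80]: v=88
B [α=-∞,β=+∞]: v=80
F [α=80,β=+∞]: v=36
E [α=80,β=+∞]: v=36 after child 1 ≤ α → α-cutoff, skip 1
Root [α=-∞,β=+∞]: v=80
Leaves evaluated: 6 of 8.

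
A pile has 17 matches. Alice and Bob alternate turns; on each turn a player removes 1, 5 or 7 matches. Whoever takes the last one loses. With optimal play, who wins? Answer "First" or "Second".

Second

i:   0  1  2  3  4  5  6  7  8  9 10 11 12 13 14 15 16 17
     W  L  W  L  W  L  W  L  W  L  W  L  W  L  W  L  W  L
Position 17 is L, so the second player wins.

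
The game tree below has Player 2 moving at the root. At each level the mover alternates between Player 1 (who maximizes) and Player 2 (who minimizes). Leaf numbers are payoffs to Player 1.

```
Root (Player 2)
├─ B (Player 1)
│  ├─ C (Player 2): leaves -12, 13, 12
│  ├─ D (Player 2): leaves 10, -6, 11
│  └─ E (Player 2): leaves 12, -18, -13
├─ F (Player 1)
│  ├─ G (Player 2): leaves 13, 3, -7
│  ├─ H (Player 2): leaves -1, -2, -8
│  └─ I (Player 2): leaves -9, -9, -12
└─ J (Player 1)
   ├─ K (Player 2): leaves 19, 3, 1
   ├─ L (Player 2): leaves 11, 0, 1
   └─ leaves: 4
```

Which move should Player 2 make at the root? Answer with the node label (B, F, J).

F

C (Player 2): min(-12, 13, 12) = -12
D (Player 2): min(10, -6, 11) = -6
E (Player 2): min(12, -18, -13) = -18
B (Player 1): max(-12, -6, -18) = -6
G (Player 2): min(13, 3, -7) = -7
H (Player 2): min(-1, -2, -8) = -8
I (Player 2): min(-9, -9, -12) = -12
F (Player 1): max(-7, -8, -12) = -7
K (Player 2): min(19, 3, 1) = 1
L (Player 2): min(11, 0, 1) = 0
J (Player 1): max(1, 0, 4) = 4
Root (Player 2): min(-6, -7, 4) = -7
Player 2 picks the child with the lowest value: F (value -7).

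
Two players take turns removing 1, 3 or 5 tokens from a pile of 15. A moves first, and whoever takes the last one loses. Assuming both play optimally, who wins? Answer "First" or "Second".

Second

W/L table (W = player to move can force a win):
i:   0  1  2  3  4  5  6  7  8  9 10 11 12 13 14 15
     W  L  W  L  W  L  W  L  W  L  W  L  W  L  W  L
Position 15 is L, so the second player wins.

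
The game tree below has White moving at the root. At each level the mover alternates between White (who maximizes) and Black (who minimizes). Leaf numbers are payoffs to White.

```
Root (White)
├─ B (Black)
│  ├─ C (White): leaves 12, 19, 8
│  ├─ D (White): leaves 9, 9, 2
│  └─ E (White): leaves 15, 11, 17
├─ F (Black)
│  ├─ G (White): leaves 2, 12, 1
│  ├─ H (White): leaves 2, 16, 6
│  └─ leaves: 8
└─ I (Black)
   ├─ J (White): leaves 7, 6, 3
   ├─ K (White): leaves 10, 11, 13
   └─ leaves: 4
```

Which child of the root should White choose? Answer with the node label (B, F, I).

B

C (White): max(12, 19, 8) = 19
D (White): max(9, 9, 2) = 9
E (White): max(15, 11, 17) = 17
B (Black): min(19, 9, 17) = 9
G (White): max(2, 12, 1) = 12
H (White): max(2, 16, 6) = 16
F (Black): min(12, 16, 8) = 8
J (White): max(7, 6, 3) = 7
K (White): max(10, 11, 13) = 13
I (Black): min(7, 13, 4) = 4
Root (White): max(9, 8, 4) = 9
White picks the child with the highest value: B (value 9).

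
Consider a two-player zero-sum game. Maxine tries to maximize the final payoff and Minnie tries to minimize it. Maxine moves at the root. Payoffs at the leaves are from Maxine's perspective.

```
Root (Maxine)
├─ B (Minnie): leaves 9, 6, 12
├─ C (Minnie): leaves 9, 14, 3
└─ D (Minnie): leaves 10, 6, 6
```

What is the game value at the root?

B (Minnie): min(9, 6, 12) = 6
C (Minnie): min(9, 14, 3) = 3
D (Minnie): min(10, 6, 6) = 6
Root (Maxine): max(6, 3, 6) = 6

6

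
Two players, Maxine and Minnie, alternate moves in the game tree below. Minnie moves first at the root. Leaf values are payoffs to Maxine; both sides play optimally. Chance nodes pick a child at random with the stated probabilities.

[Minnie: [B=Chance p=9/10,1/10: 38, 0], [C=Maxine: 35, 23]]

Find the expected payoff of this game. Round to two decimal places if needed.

34.2

B (Chance): 9/10·38 + 1/10·0 = 34.2
C (Maxine): max(35, 23) = 35
Root (Minnie): min(34.2, 35) = 34.2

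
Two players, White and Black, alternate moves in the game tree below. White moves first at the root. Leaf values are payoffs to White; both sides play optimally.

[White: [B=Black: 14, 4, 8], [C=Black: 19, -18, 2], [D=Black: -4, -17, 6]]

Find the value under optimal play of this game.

4

B (Black): min(14, 4, 8) = 4
C (Black): min(19, -18, 2) = -18
D (Black): min(-4, -17, 6) = -17
Root (White): max(4, -18, -17) = 4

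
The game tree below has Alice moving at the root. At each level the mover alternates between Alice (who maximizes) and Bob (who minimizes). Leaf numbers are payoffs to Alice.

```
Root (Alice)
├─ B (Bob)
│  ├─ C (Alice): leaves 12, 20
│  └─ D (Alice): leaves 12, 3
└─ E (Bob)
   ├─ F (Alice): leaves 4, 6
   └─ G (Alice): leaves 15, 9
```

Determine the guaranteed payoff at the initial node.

12

C (Alice): max(12, 20) = 20
D (Alice): max(12, 3) = 12
B (Bob): min(20, 12) = 12
F (Alice): max(4, 6) = 6
G (Alice): max(15, 9) = 15
E (Bob): min(6, 15) = 6
Root (Alice): max(12, 6) = 12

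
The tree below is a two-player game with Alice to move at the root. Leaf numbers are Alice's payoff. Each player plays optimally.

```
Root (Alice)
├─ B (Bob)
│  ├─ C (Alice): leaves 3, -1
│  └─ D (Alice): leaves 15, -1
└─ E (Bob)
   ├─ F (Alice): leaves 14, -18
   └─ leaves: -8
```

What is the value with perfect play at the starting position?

C (Alice): max(3, -1) = 3
D (Alice): max(15, -1) = 15
B (Bob): min(3, 15) = 3
F (Alice): max(14, -18) = 14
E (Bob): min(14, -8) = -8
Root (Alice): max(3, -8) = 3

3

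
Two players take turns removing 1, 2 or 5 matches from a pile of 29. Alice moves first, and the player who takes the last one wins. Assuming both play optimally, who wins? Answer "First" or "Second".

First

Positions where the player to move wins (W) vs loses (L):
i:   0  1  2  3  4  5  6  7  8  9 10 11 12 13 14 15 16 17 18 19 20 21 22 23 24 25 26 27 28 29
     L  W  W  L  W  W  L  W  W  L  W  W  L  W  W  L  W  W  L  W  W  L  W  W  L  W  W  L  W  W
Position 29 is W, so the first player wins.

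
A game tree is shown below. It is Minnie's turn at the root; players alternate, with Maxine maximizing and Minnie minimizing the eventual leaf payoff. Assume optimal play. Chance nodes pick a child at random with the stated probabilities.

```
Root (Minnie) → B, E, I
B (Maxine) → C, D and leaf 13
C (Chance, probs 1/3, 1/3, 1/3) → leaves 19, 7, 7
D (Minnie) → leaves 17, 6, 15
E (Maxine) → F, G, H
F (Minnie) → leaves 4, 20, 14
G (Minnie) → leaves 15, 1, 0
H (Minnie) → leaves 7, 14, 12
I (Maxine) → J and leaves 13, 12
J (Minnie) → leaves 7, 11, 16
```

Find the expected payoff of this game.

C (Chance): 1/3·19 + 1/3·7 + 1/3·7 = 11
D (Minnie): min(17, 6, 15) = 6
B (Maxine): max(11, 6, 13) = 13
F (Minnie): min(4, 20, 14) = 4
G (Minnie): min(15, 1, 0) = 0
H (Minnie): min(7, 14, 12) = 7
E (Maxine): max(4, 0, 7) = 7
J (Minnie): min(7, 11, 16) = 7
I (Maxine): max(7, 13, 12) = 13
Root (Minnie): min(13, 7, 13) = 7

7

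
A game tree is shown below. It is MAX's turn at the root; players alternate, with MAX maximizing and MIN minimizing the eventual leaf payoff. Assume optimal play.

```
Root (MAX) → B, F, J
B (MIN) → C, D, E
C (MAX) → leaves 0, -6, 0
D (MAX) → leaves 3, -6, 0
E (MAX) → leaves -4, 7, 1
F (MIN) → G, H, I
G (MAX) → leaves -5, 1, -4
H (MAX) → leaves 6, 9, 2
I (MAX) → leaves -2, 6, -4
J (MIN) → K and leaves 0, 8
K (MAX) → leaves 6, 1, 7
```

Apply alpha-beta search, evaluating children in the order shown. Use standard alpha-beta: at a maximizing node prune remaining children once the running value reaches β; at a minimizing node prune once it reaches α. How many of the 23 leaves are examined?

16

C [α=-∞,β=+∞]: v=0
D [α=-∞,β=0]: v=3 after child 1 ≥ β → β-cutoff, skip 2
E [α=-∞,β=0]: v=7 after child 2 ≥ β → β-cutoff, skip 1
B [α=-∞,β=+∞]: v=0
G [α=0,β=+∞]: v=1
H [α=0,β=1]: v=6 after child 1 ≥ β → β-cutoff, skip 2
I [α=0,β=1]: v=6 after child 2 ≥ β → β-cutoff, skip 1
F [α=0,β=+∞]: v=1
K [α=1,β=+∞]: v=7
J [α=1,β=+∞]: v=0 after child 2 ≤ α → α-cutoff, skip 1
Root [α=-∞,β=+∞]: v=1
Leaves evaluated: 16 of 23.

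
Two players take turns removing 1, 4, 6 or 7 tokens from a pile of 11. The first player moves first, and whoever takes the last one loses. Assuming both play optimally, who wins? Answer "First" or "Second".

Compute winning (W) and losing (L) positions by backward induction:
i:   0  1  2  3  4  5  6  7  8  9 10 11
     W  L  W  L  W  W  L  W  W  W  W  L
Position 11 is L, so the second player wins.

Second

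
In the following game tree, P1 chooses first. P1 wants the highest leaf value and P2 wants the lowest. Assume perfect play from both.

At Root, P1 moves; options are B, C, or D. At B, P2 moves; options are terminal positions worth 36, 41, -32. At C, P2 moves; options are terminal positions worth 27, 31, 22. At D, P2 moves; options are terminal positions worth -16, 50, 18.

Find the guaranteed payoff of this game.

B (P2): min(36, 41, -32) = -32
C (P2): min(27, 31, 22) = 22
D (P2): min(-16, 50, 18) = -16
Root (P1): max(-32, 22, -16) = 22

22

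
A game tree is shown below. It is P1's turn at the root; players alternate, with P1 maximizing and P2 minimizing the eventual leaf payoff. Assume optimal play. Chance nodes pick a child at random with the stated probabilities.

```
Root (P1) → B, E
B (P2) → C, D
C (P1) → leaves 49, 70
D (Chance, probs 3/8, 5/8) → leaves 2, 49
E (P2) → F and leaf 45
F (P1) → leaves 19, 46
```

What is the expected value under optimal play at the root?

C (P1): max(49, 70) = 70
D (Chance): 3/8·2 + 5/8·49 = 31.38
B (P2): min(70, 31.38) = 31.38
F (P1): max(19, 46) = 46
E (P2): min(46, 45) = 45
Root (P1): max(31.38, 45) = 45

45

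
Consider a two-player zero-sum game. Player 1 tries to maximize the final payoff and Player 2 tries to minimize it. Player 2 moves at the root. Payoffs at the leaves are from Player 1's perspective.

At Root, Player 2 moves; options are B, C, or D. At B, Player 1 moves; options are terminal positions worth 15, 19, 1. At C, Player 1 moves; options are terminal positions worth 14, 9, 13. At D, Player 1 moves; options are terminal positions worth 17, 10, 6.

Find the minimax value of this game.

B (Player 1): max(15, 19, 1) = 19
C (Player 1): max(14, 9, 13) = 14
D (Player 1): max(17, 10, 6) = 17
Root (Player 2): min(19, 14, 17) = 14

14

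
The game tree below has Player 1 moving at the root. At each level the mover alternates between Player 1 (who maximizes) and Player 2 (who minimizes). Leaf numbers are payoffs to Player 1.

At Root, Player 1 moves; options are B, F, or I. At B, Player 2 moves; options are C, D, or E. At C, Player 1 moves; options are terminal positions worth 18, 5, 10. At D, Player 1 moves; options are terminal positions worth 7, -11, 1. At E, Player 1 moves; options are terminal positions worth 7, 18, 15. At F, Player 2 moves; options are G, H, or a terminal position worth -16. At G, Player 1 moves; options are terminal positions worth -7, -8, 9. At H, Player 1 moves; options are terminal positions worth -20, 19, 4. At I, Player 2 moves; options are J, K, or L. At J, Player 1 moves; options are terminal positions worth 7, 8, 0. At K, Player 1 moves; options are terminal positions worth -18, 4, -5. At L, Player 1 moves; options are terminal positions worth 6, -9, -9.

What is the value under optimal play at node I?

4

J: max(7, 8, 0) = 8
K: max(-18, 4, -5) = 4
L: max(6, -9, -9) = 6
I: min(8, 4, 6) = 4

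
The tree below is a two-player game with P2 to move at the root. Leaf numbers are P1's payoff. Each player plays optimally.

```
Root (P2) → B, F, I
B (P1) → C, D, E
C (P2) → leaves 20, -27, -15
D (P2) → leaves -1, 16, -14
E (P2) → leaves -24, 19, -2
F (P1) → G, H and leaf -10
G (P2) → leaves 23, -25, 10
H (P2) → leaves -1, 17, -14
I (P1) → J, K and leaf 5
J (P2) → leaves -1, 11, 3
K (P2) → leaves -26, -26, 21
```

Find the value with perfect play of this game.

-14

C (P2): min(20, -27, -15) = -27
D (P2): min(-1, 16, -14) = -14
E (P2): min(-24, 19, -2) = -24
B (P1): max(-27, -14, -24) = -14
G (P2): min(23, -25, 10) = -25
H (P2): min(-1, 17, -14) = -14
F (P1): max(-25, -14, -10) = -10
J (P2): min(-1, 11, 3) = -1
K (P2): min(-26, -26, 21) = -26
I (P1): max(-1, -26, 5) = 5
Root (P2): min(-14, -10, 5) = -14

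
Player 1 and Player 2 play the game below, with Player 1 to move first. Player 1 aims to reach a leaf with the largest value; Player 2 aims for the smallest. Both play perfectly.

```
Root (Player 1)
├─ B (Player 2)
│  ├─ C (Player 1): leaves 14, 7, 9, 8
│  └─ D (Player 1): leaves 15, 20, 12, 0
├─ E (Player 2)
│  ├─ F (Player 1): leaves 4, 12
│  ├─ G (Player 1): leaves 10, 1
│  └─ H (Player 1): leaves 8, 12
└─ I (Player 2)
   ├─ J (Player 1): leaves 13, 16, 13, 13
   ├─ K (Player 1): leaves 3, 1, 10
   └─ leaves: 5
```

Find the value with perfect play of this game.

14

C (Player 1): max(14, 7, 9, 8) = 14
D (Player 1): max(15, 20, 12, 0) = 20
B (Player 2): min(14, 20) = 14
F (Player 1): max(4, 12) = 12
G (Player 1): max(10, 1) = 10
H (Player 1): max(8, 12) = 12
E (Player 2): min(12, 10, 12) = 10
J (Player 1): max(13, 16, 13, 13) = 16
K (Player 1): max(3, 1, 10) = 10
I (Player 2): min(16, 10, 5) = 5
Root (Player 1): max(14, 10, 5) = 14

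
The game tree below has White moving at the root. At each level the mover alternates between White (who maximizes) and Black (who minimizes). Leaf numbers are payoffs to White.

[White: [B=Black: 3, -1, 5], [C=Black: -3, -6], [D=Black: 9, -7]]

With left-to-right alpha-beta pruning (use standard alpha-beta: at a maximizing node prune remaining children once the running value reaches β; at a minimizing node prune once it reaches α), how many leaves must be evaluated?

B [α=-∞,β=+∞]: v=-1
C [α=-1,β=+∞]: v=-3 after child 1 ≤ α → α-cutoff, skip 1
D [α=-1,β=+∞]: v=-7
Root [α=-∞,β=+∞]: v=-1
Leaves evaluated: 6 of 7.

6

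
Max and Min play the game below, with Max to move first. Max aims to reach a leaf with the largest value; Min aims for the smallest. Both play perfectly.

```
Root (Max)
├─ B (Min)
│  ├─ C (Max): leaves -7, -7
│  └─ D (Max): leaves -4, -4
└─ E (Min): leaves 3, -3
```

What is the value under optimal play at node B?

C: max(-7, -7) = -7
D: max(-4, -4) = -4
B: min(-7, -4) = -7

-7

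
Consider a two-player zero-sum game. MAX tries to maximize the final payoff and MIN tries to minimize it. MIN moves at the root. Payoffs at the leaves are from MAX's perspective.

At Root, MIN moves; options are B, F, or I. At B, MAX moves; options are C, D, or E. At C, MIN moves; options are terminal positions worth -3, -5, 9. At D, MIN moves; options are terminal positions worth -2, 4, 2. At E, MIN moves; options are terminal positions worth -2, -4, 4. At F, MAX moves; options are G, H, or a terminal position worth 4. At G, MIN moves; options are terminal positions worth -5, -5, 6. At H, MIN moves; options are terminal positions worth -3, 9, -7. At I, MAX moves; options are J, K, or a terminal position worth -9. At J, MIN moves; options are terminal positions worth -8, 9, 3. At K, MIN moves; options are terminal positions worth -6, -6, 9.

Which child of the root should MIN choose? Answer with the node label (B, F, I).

I

C (MIN): min(-3, -5, 9) = -5
D (MIN): min(-2, 4, 2) = -2
E (MIN): min(-2, -4, 4) = -4
B (MAX): max(-5, -2, -4) = -2
G (MIN): min(-5, -5, 6) = -5
H (MIN): min(-3, 9, -7) = -7
F (MAX): max(-5, -7, 4) = 4
J (MIN): min(-8, 9, 3) = -8
K (MIN): min(-6, -6, 9) = -6
I (MAX): max(-8, -6, -9) = -6
Root (MIN): min(-2, 4, -6) = -6
MIN picks the child with the lowest value: I (value -6).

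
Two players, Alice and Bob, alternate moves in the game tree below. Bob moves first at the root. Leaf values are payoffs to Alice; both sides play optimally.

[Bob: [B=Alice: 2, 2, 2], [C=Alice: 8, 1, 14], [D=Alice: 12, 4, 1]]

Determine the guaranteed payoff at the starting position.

B (Alice): max(2, 2, 2) = 2
C (Alice): max(8, 1, 14) = 14
D (Alice): max(12, 4, 1) = 12
Root (Bob): min(2, 14, 12) = 2

2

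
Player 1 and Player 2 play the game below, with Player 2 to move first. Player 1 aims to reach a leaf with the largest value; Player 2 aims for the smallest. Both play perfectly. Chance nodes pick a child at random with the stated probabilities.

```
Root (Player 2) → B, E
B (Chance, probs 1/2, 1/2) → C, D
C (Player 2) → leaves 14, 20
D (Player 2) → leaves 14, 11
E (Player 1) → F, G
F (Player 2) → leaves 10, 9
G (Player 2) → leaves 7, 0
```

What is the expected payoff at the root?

C (Player 2): min(14, 20) = 14
D (Player 2): min(14, 11) = 11
B (Chance): 1/2·14 + 1/2·11 = 12.5
F (Player 2): min(10, 9) = 9
G (Player 2): min(7, 0) = 0
E (Player 1): max(9, 0) = 9
Root (Player 2): min(12.5, 9) = 9

9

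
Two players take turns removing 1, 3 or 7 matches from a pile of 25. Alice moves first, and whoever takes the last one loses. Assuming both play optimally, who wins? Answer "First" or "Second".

Second

W/L table (W = player to move can force a win):
i:   0  1  2  3  4  5  6  7  8  9 10 11 12 13 14 15 16 17 18 19 20 21 22 23 24 25
     W  L  W  L  W  L  W  L  W  L  W  L  W  L  W  L  W  L  W  L  W  L  W  L  W  L
Position 25 is L, so the second player wins.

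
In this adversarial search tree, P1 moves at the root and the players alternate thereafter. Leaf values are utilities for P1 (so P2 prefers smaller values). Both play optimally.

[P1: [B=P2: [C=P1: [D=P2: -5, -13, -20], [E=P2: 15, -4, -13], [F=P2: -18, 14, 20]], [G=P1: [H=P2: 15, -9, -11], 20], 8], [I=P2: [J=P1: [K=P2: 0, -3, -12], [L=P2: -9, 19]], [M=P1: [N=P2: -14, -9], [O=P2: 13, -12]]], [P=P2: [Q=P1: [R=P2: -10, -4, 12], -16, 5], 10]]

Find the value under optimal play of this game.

D (P2): min(-5, -13, -20) = -20
E (P2): min(15, -4, -13) = -13
F (P2): min(-18, 14, 20) = -18
C (P1): max(-20, -13, -18) = -13
H (P2): min(15, -9, -11) = -11
G (P1): max(-11, 20) = 20
B (P2): min(-13, 20, 8) = -13
K (P2): min(0, -3, -12) = -12
L (P2): min(-9, 19) = -9
J (P1): max(-12, -9) = -9
N (P2): min(-14, -9) = -14
O (P2): min(13, -12) = -12
M (P1): max(-14, -12) = -12
I (P2): min(-9, -12) = -12
R (P2): min(-10, -4, 12) = -10
Q (P1): max(-10, -16, 5) = 5
P (P2): min(5, 10) = 5
Root (P1): max(-13, -12, 5) = 5

5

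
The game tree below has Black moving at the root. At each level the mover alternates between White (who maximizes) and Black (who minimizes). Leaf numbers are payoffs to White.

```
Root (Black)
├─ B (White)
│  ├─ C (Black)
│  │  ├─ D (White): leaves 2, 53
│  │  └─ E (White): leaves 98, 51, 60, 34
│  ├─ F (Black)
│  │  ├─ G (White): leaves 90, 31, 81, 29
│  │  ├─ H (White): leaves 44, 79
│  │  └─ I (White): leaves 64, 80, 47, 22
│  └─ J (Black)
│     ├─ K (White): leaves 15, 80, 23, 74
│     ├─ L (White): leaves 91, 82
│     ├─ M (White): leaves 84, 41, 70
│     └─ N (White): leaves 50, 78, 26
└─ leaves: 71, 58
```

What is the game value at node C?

53

D: max(2, 53) = 53
E: max(98, 51, 60, 34) = 98
C: min(53, 98) = 53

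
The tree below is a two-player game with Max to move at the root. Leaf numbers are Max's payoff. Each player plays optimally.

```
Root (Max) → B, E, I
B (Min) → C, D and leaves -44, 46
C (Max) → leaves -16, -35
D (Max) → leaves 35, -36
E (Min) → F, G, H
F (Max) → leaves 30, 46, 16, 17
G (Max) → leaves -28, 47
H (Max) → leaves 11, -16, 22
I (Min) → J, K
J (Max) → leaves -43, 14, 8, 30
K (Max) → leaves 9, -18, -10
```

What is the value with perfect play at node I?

J: max(-43, 14, 8, 30) = 30
K: max(9, -18, -10) = 9
I: min(30, 9) = 9

9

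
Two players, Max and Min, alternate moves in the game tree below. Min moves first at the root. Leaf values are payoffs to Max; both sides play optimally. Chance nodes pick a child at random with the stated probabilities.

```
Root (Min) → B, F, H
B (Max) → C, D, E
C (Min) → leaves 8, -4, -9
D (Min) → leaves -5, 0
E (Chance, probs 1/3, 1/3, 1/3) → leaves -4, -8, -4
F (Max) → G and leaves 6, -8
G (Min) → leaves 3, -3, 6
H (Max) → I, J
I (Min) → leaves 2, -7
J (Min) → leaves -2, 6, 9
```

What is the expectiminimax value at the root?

C (Min): min(8, -4, -9) = -9
D (Min): min(-5, 0) = -5
E (Chance): 1/3·-4 + 1/3·-8 + 1/3·-4 = -5.33
B (Max): max(-9, -5, -5.33) = -5
G (Min): min(3, -3, 6) = -3
F (Max): max(-3, 6, -8) = 6
I (Min): min(2, -7) = -7
J (Min): min(-2, 6, 9) = -2
H (Max): max(-7, -2) = -2
Root (Min): min(-5, 6, -2) = -5

-5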